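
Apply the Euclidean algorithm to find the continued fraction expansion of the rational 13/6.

[2; 6]

Run the Euclidean algorithm on 13 and 6; the successive quotients are the partial quotients a_0, a_1, ... (each step inverts the fractional part left over by the previous one):
  13 = 2*6 + 1, so a_0 = 2.
  6 = 6*1 + 0, so a_1 = 6.
The remainder reaches 0 after 2 divisions, so the expansion has 2 partial quotients, read off in order.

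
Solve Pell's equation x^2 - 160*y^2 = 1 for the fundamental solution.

First expand sqrt(160) as a continued fraction. With x_i = (sqrt(160) + m_i)/d_i and (m_0, d_0) = (0, 1): a_0 = floor(sqrt(160)) = 12, since 12^2 = 144 <= 160 < 169 = 13^2.
Iterate m_{i+1} = d_i*a_i - m_i, d_{i+1} = (160 - m_{i+1}^2)/d_i, a_{i+1} = floor((a_0 + m_{i+1})/d_{i+1}):
  m_1 = 1*12 - 0 = 12, d_1 = (160 - 12^2)/1 = 16/1 = 16, a_1 = floor((12 + 12)/16) = 1.
  m_2 = 16*1 - 12 = 4, d_2 = (160 - 4^2)/16 = 144/16 = 9, a_2 = floor((12 + 4)/9) = 1.
  m_3 = 9*1 - 4 = 5, d_3 = (160 - 5^2)/9 = 135/9 = 15, a_3 = floor((12 + 5)/15) = 1.
  m_4 = 15*1 - 5 = 10, d_4 = (160 - 10^2)/15 = 60/15 = 4, a_4 = floor((12 + 10)/4) = 5.
  m_5 = 4*5 - 10 = 10, d_5 = (160 - 10^2)/4 = 60/4 = 15, a_5 = floor((12 + 10)/15) = 1.
  m_6 = 15*1 - 10 = 5, d_6 = (160 - 5^2)/15 = 135/15 = 9, a_6 = floor((12 + 5)/9) = 1.
  m_7 = 9*1 - 5 = 4, d_7 = (160 - 4^2)/9 = 144/9 = 16, a_7 = floor((12 + 4)/16) = 1.
  m_8 = 16*1 - 4 = 12, d_8 = (160 - 12^2)/16 = 16/16 = 1, a_8 = floor((12 + 12)/1) = 24.
  m_9 = 1*24 - 12 = 12, d_9 = (160 - 12^2)/1 = 16/1 = 16: (m_9, d_9) = (m_1, d_1) = (12, 16), so from here the quotients repeat a_1, ..., a_8; the period length is 8.
So sqrt(160) = [12; (1, 1, 1, 5, 1, 1, 1, 24)] with period length k = 8.
k is even, so the fundamental solution of x^2 - 160y^2 = 1 is (p_{k-1}, q_{k-1}) = (p_7, q_7); compute convergents through index 7.
Convergents (p_i = a_i*p_{i-1} + p_{i-2}, q_i = a_i*q_{i-1} + q_{i-2} with p_{-2}=0, p_{-1}=1, q_{-2}=1, q_{-1}=0):
  i=0: a_0=12, p_0 = 12*1 + 0 = 12, q_0 = 12*0 + 1 = 1.
  i=1: a_1=1, p_1 = 1*12 + 1 = 13, q_1 = 1*1 + 0 = 1.
  i=2: a_2=1, p_2 = 1*13 + 12 = 25, q_2 = 1*1 + 1 = 2.
  i=3: a_3=1, p_3 = 1*25 + 13 = 38, q_3 = 1*2 + 1 = 3.
  i=4: a_4=5, p_4 = 5*38 + 25 = 215, q_4 = 5*3 + 2 = 17.
  i=5: a_5=1, p_5 = 1*215 + 38 = 253, q_5 = 1*17 + 3 = 20.
  i=6: a_6=1, p_6 = 1*253 + 215 = 468, q_6 = 1*20 + 17 = 37.
  i=7: a_7=1, p_7 = 1*468 + 253 = 721, q_7 = 1*37 + 20 = 57.
Check: 721^2 - 160*57^2 = 519841 - 519840 = 1, so (x, y) = (721, 57) solves the equation, and by the theorem it is the least positive solution.

(x, y) = (721, 57)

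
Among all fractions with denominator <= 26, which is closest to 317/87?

Expand x = 317/87 as a continued fraction with the Euclidean algorithm:
  317 = 3*87 + 56, so a_0 = 3.
  87 = 1*56 + 31, so a_1 = 1.
  56 = 1*31 + 25, so a_2 = 1.
  31 = 1*25 + 6, so a_3 = 1.
  25 = 4*6 + 1, so a_4 = 4.
  6 = 6*1 + 0, so a_5 = 6.
so x = [3; 1, 1, 1, 4, 6].
Convergents (p_i = a_i*p_{i-1} + p_{i-2}, q_i = a_i*q_{i-1} + q_{i-2} with p_{-2}=0, p_{-1}=1, q_{-2}=1, q_{-1}=0), until the denominator exceeds 26:
  i=0: a_0=3, p_0 = 3*1 + 0 = 3, q_0 = 3*0 + 1 = 1.
  i=1: a_1=1, p_1 = 1*3 + 1 = 4, q_1 = 1*1 + 0 = 1.
  i=2: a_2=1, p_2 = 1*4 + 3 = 7, q_2 = 1*1 + 1 = 2.
  i=3: a_3=1, p_3 = 1*7 + 4 = 11, q_3 = 1*2 + 1 = 3.
  i=4: a_4=4, p_4 = 4*11 + 7 = 51, q_4 = 4*3 + 2 = 14.
  i=5: a_5=6, p_5 = 6*51 + 11 = 317, q_5 = 6*14 + 3 = 87.
q_5 = 87 > 26, so the last convergent with denominator <= 26 is p_4/q_4 = 51/14.
The closest fraction with denominator <= 26 is either p_4/q_4 or the intermediate fraction (k*p_4 + p_3)/(k*q_4 + q_3) with the largest k >= 1 whose denominator stays <= 26; these approach x as k grows, and every other convergent or intermediate fraction in range is farther away.
Largest k: floor((26 - q_3)/q_4) = floor((26 - 3)/14) = 1.
That gives (1*51 + 11)/(1*14 + 3) = 62/17.
Compare the errors: |x - 51/14| = |317*14 - 51*87|/(87*14) = 1/1218, and |x - 62/17| = |317*17 - 62*87|/(87*17) = 5/1479.
Cross-multiplying, 1*1479 = 1479 < 6090 = 5*1218, so 1/1218 is smaller: the convergent 51/14 is closer to x than 62/17.

51/14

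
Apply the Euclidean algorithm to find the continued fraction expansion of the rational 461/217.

Run the Euclidean algorithm on 461 and 217; the successive quotients are the partial quotients a_0, a_1, ... (each step inverts the fractional part left over by the previous one):
  461 = 2*217 + 27, so a_0 = 2.
  217 = 8*27 + 1, so a_1 = 8.
  27 = 27*1 + 0, so a_2 = 27.
The remainder reaches 0 after 3 divisions, so the expansion has 3 partial quotients, read off in order.

[2; 8, 27]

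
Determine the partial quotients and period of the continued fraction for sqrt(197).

Write x_i = (sqrt(197) + m_i)/d_i with (m_0, d_0) = (0, 1). a_0 = floor(sqrt(197)) = 14, since 14^2 = 196 <= 197 < 225 = 15^2.
Iterate m_{i+1} = d_i*a_i - m_i, d_{i+1} = (197 - m_{i+1}^2)/d_i, a_{i+1} = floor((a_0 + m_{i+1})/d_{i+1}):
  m_1 = 1*14 - 0 = 14, d_1 = (197 - 14^2)/1 = 1/1 = 1, a_1 = floor((14 + 14)/1) = 28.
  m_2 = 1*28 - 14 = 14, d_2 = (197 - 14^2)/1 = 1/1 = 1: (m_2, d_2) = (m_1, d_1) = (14, 1), so from here the quotient a_1 repeats; the period length is 1.
Hence the expansion of sqrt(197) is a_0 = 14 followed by the repeating block 28 (period 1).

[14; (28)]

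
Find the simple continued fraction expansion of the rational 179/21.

Run the Euclidean algorithm on 179 and 21; the successive quotients are the partial quotients a_0, a_1, ... (each step inverts the fractional part left over by the previous one):
  179 = 8*21 + 11, so a_0 = 8.
  21 = 1*11 + 10, so a_1 = 1.
  11 = 1*10 + 1, so a_2 = 1.
  10 = 10*1 + 0, so a_3 = 10.
The remainder reaches 0 after 4 divisions, so the expansion has 4 partial quotients, read off in order.

[8; 1, 1, 10]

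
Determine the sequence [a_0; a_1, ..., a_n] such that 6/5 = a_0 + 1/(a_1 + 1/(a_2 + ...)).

[1; 5]

Run the Euclidean algorithm on 6 and 5; the successive quotients are the partial quotients a_0, a_1, ... (each step inverts the fractional part left over by the previous one):
  6 = 1*5 + 1, so a_0 = 1.
  5 = 5*1 + 0, so a_1 = 5.
The remainder reaches 0 after 2 divisions, so the expansion has 2 partial quotients, read off in order.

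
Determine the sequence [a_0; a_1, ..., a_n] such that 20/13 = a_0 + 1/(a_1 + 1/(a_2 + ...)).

Run the Euclidean algorithm on 20 and 13; the successive quotients are the partial quotients a_0, a_1, ... (each step inverts the fractional part left over by the previous one):
  20 = 1*13 + 7, so a_0 = 1.
  13 = 1*7 + 6, so a_1 = 1.
  7 = 1*6 + 1, so a_2 = 1.
  6 = 6*1 + 0, so a_3 = 6.
The remainder reaches 0 after 4 divisions, so the expansion has 4 partial quotients, read off in order.

[1; 1, 1, 6]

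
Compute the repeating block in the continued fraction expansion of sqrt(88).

[9; (2, 1, 1, 1, 2, 18)]

Write x_i = (sqrt(88) + m_i)/d_i with (m_0, d_0) = (0, 1). a_0 = floor(sqrt(88)) = 9, since 9^2 = 81 <= 88 < 100 = 10^2.
Iterate m_{i+1} = d_i*a_i - m_i, d_{i+1} = (88 - m_{i+1}^2)/d_i, a_{i+1} = floor((a_0 + m_{i+1})/d_{i+1}):
  m_1 = 1*9 - 0 = 9, d_1 = (88 - 9^2)/1 = 7/1 = 7, a_1 = floor((9 + 9)/7) = 2.
  m_2 = 7*2 - 9 = 5, d_2 = (88 - 5^2)/7 = 63/7 = 9, a_2 = floor((9 + 5)/9) = 1.
  m_3 = 9*1 - 5 = 4, d_3 = (88 - 4^2)/9 = 72/9 = 8, a_3 = floor((9 + 4)/8) = 1.
  m_4 = 8*1 - 4 = 4, d_4 = (88 - 4^2)/8 = 72/8 = 9, a_4 = floor((9 + 4)/9) = 1.
  m_5 = 9*1 - 4 = 5, d_5 = (88 - 5^2)/9 = 63/9 = 7, a_5 = floor((9 + 5)/7) = 2.
  m_6 = 7*2 - 5 = 9, d_6 = (88 - 9^2)/7 = 7/7 = 1, a_6 = floor((9 + 9)/1) = 18.
  m_7 = 1*18 - 9 = 9, d_7 = (88 - 9^2)/1 = 7/1 = 7: (m_7, d_7) = (m_1, d_1) = (9, 7), so from here the quotients repeat a_1, ..., a_6; the period length is 6.
Hence the expansion of sqrt(88) is a_0 = 9 followed by the repeating block 2, 1, 1, 1, 2, 18 (period 6).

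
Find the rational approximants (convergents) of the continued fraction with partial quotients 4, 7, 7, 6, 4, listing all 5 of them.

4/1, 29/7, 207/50, 1271/307, 5291/1278

Using the convergent recurrence p_i = a_i*p_{i-1} + p_{i-2}, q_i = a_i*q_{i-1} + q_{i-2} with p_{-2}=0, p_{-1}=1, q_{-2}=1, q_{-1}=0:
  i=0: a_0=4, p_0 = 4*1 + 0 = 4, q_0 = 4*0 + 1 = 1.
  i=1: a_1=7, p_1 = 7*4 + 1 = 29, q_1 = 7*1 + 0 = 7.
  i=2: a_2=7, p_2 = 7*29 + 4 = 207, q_2 = 7*7 + 1 = 50.
  i=3: a_3=6, p_3 = 6*207 + 29 = 1271, q_3 = 6*50 + 7 = 307.
  i=4: a_4=4, p_4 = 4*1271 + 207 = 5291, q_4 = 4*307 + 50 = 1278.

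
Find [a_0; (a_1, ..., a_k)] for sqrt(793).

[28; (6, 4, 6, 56)]

Write x_i = (sqrt(793) + m_i)/d_i with (m_0, d_0) = (0, 1). a_0 = floor(sqrt(793)) = 28, since 28^2 = 784 <= 793 < 841 = 29^2.
Iterate m_{i+1} = d_i*a_i - m_i, d_{i+1} = (793 - m_{i+1}^2)/d_i, a_{i+1} = floor((a_0 + m_{i+1})/d_{i+1}):
  m_1 = 1*28 - 0 = 28, d_1 = (793 - 28^2)/1 = 9/1 = 9, a_1 = floor((28 + 28)/9) = 6.
  m_2 = 9*6 - 28 = 26, d_2 = (793 - 26^2)/9 = 117/9 = 13, a_2 = floor((28 + 26)/13) = 4.
  m_3 = 13*4 - 26 = 26, d_3 = (793 - 26^2)/13 = 117/13 = 9, a_3 = floor((28 + 26)/9) = 6.
  m_4 = 9*6 - 26 = 28, d_4 = (793 - 28^2)/9 = 9/9 = 1, a_4 = floor((28 + 28)/1) = 56.
  m_5 = 1*56 - 28 = 28, d_5 = (793 - 28^2)/1 = 9/1 = 9: (m_5, d_5) = (m_1, d_1) = (28, 9), so from here the quotients repeat a_1, ..., a_4; the period length is 4.
Hence the expansion of sqrt(793) is a_0 = 28 followed by the repeating block 6, 4, 6, 56 (period 4).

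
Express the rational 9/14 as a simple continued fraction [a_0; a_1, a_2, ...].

[0; 1, 1, 1, 4]

Run the Euclidean algorithm on 9 and 14; the successive quotients are the partial quotients a_0, a_1, ... (each step inverts the fractional part left over by the previous one):
  9 = 0*14 + 9, so a_0 = 0.
  14 = 1*9 + 5, so a_1 = 1.
  9 = 1*5 + 4, so a_2 = 1.
  5 = 1*4 + 1, so a_3 = 1.
  4 = 4*1 + 0, so a_4 = 4.
The remainder reaches 0 after 5 divisions, so the expansion has 5 partial quotients, read off in order.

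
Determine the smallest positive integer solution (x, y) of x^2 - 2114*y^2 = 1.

(x, y) = (2115, 46)

First expand sqrt(2114) as a continued fraction. With x_i = (sqrt(2114) + m_i)/d_i and (m_0, d_0) = (0, 1): a_0 = floor(sqrt(2114)) = 45, since 45^2 = 2025 <= 2114 < 2116 = 46^2.
Iterate m_{i+1} = d_i*a_i - m_i, d_{i+1} = (2114 - m_{i+1}^2)/d_i, a_{i+1} = floor((a_0 + m_{i+1})/d_{i+1}):
  m_1 = 1*45 - 0 = 45, d_1 = (2114 - 45^2)/1 = 89/1 = 89, a_1 = floor((45 + 45)/89) = 1.
  m_2 = 89*1 - 45 = 44, d_2 = (2114 - 44^2)/89 = 178/89 = 2, a_2 = floor((45 + 44)/2) = 44.
  m_3 = 2*44 - 44 = 44, d_3 = (2114 - 44^2)/2 = 178/2 = 89, a_3 = floor((45 + 44)/89) = 1.
  m_4 = 89*1 - 44 = 45, d_4 = (2114 - 45^2)/89 = 89/89 = 1, a_4 = floor((45 + 45)/1) = 90.
  m_5 = 1*90 - 45 = 45, d_5 = (2114 - 45^2)/1 = 89/1 = 89: (m_5, d_5) = (m_1, d_1) = (45, 89), so from here the quotients repeat a_1, ..., a_4; the period length is 4.
So sqrt(2114) = [45; (1, 44, 1, 90)] with period length k = 4.
k is even, so the fundamental solution of x^2 - 2114y^2 = 1 is (p_{k-1}, q_{k-1}) = (p_3, q_3); compute convergents through index 3.
Convergents (p_i = a_i*p_{i-1} + p_{i-2}, q_i = a_i*q_{i-1} + q_{i-2} with p_{-2}=0, p_{-1}=1, q_{-2}=1, q_{-1}=0):
  i=0: a_0=45, p_0 = 45*1 + 0 = 45, q_0 = 45*0 + 1 = 1.
  i=1: a_1=1, p_1 = 1*45 + 1 = 46, q_1 = 1*1 + 0 = 1.
  i=2: a_2=44, p_2 = 44*46 + 45 = 2069, q_2 = 44*1 + 1 = 45.
  i=3: a_3=1, p_3 = 1*2069 + 46 = 2115, q_3 = 1*45 + 1 = 46.
Check: 2115^2 - 2114*46^2 = 4473225 - 4473224 = 1, so (x, y) = (2115, 46) solves the equation, and by the theorem it is the least positive solution.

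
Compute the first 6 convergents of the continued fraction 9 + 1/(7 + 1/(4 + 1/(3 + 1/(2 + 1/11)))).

Using the convergent recurrence p_i = a_i*p_{i-1} + p_{i-2}, q_i = a_i*q_{i-1} + q_{i-2} with p_{-2}=0, p_{-1}=1, q_{-2}=1, q_{-1}=0:
  i=0: a_0=9, p_0 = 9*1 + 0 = 9, q_0 = 9*0 + 1 = 1.
  i=1: a_1=7, p_1 = 7*9 + 1 = 64, q_1 = 7*1 + 0 = 7.
  i=2: a_2=4, p_2 = 4*64 + 9 = 265, q_2 = 4*7 + 1 = 29.
  i=3: a_3=3, p_3 = 3*265 + 64 = 859, q_3 = 3*29 + 7 = 94.
  i=4: a_4=2, p_4 = 2*859 + 265 = 1983, q_4 = 2*94 + 29 = 217.
  i=5: a_5=11, p_5 = 11*1983 + 859 = 22672, q_5 = 11*217 + 94 = 2481.

9/1, 64/7, 265/29, 859/94, 1983/217, 22672/2481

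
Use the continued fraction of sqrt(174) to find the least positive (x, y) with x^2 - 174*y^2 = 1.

First expand sqrt(174) as a continued fraction. With x_i = (sqrt(174) + m_i)/d_i and (m_0, d_0) = (0, 1): a_0 = floor(sqrt(174)) = 13, since 13^2 = 169 <= 174 < 196 = 14^2.
Iterate m_{i+1} = d_i*a_i - m_i, d_{i+1} = (174 - m_{i+1}^2)/d_i, a_{i+1} = floor((a_0 + m_{i+1})/d_{i+1}):
  m_1 = 1*13 - 0 = 13, d_1 = (174 - 13^2)/1 = 5/1 = 5, a_1 = floor((13 + 13)/5) = 5.
  m_2 = 5*5 - 13 = 12, d_2 = (174 - 12^2)/5 = 30/5 = 6, a_2 = floor((13 + 12)/6) = 4.
  m_3 = 6*4 - 12 = 12, d_3 = (174 - 12^2)/6 = 30/6 = 5, a_3 = floor((13 + 12)/5) = 5.
  m_4 = 5*5 - 12 = 13, d_4 = (174 - 13^2)/5 = 5/5 = 1, a_4 = floor((13 + 13)/1) = 26.
  m_5 = 1*26 - 13 = 13, d_5 = (174 - 13^2)/1 = 5/1 = 5: (m_5, d_5) = (m_1, d_1) = (13, 5), so from here the quotients repeat a_1, ..., a_4; the period length is 4.
So sqrt(174) = [13; (5, 4, 5, 26)] with period length k = 4.
k is even, so the fundamental solution of x^2 - 174y^2 = 1 is (p_{k-1}, q_{k-1}) = (p_3, q_3); compute convergents through index 3.
Convergents (p_i = a_i*p_{i-1} + p_{i-2}, q_i = a_i*q_{i-1} + q_{i-2} with p_{-2}=0, p_{-1}=1, q_{-2}=1, q_{-1}=0):
  i=0: a_0=13, p_0 = 13*1 + 0 = 13, q_0 = 13*0 + 1 = 1.
  i=1: a_1=5, p_1 = 5*13 + 1 = 66, q_1 = 5*1 + 0 = 5.
  i=2: a_2=4, p_2 = 4*66 + 13 = 277, q_2 = 4*5 + 1 = 21.
  i=3: a_3=5, p_3 = 5*277 + 66 = 1451, q_3 = 5*21 + 5 = 110.
Check: 1451^2 - 174*110^2 = 2105401 - 2105400 = 1, so (x, y) = (1451, 110) solves the equation, and by the theorem it is the least positive solution.

(x, y) = (1451, 110)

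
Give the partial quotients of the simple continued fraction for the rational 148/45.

Run the Euclidean algorithm on 148 and 45; the successive quotients are the partial quotients a_0, a_1, ... (each step inverts the fractional part left over by the previous one):
  148 = 3*45 + 13, so a_0 = 3.
  45 = 3*13 + 6, so a_1 = 3.
  13 = 2*6 + 1, so a_2 = 2.
  6 = 6*1 + 0, so a_3 = 6.
The remainder reaches 0 after 4 divisions, so the expansion has 4 partial quotients, read off in order.

[3; 3, 2, 6]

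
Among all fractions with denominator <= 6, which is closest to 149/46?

13/4

Expand x = 149/46 as a continued fraction with the Euclidean algorithm:
  149 = 3*46 + 11, so a_0 = 3.
  46 = 4*11 + 2, so a_1 = 4.
  11 = 5*2 + 1, so a_2 = 5.
  2 = 2*1 + 0, so a_3 = 2.
so x = [3; 4, 5, 2].
Convergents (p_i = a_i*p_{i-1} + p_{i-2}, q_i = a_i*q_{i-1} + q_{i-2} with p_{-2}=0, p_{-1}=1, q_{-2}=1, q_{-1}=0), until the denominator exceeds 6:
  i=0: a_0=3, p_0 = 3*1 + 0 = 3, q_0 = 3*0 + 1 = 1.
  i=1: a_1=4, p_1 = 4*3 + 1 = 13, q_1 = 4*1 + 0 = 4.
  i=2: a_2=5, p_2 = 5*13 + 3 = 68, q_2 = 5*4 + 1 = 21.
q_2 = 21 > 6, so the last convergent with denominator <= 6 is p_1/q_1 = 13/4.
The closest fraction with denominator <= 6 is either p_1/q_1 or the intermediate fraction (k*p_1 + p_0)/(k*q_1 + q_0) with the largest k >= 1 whose denominator stays <= 6; these approach x as k grows, and every other convergent or intermediate fraction in range is farther away.
Largest k: floor((6 - q_0)/q_1) = floor((6 - 1)/4) = 1.
That gives (1*13 + 3)/(1*4 + 1) = 16/5.
Compare the errors: |x - 13/4| = |149*4 - 13*46|/(46*4) = 2/184, and |x - 16/5| = |149*5 - 16*46|/(46*5) = 9/230.
Cross-multiplying, 2*230 = 460 < 1656 = 9*184, so 2/184 is smaller: the convergent 13/4 is closer to x than 16/5.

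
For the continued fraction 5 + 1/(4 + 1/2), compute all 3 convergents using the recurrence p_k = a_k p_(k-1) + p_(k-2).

Using the convergent recurrence p_i = a_i*p_{i-1} + p_{i-2}, q_i = a_i*q_{i-1} + q_{i-2} with p_{-2}=0, p_{-1}=1, q_{-2}=1, q_{-1}=0:
  i=0: a_0=5, p_0 = 5*1 + 0 = 5, q_0 = 5*0 + 1 = 1.
  i=1: a_1=4, p_1 = 4*5 + 1 = 21, q_1 = 4*1 + 0 = 4.
  i=2: a_2=2, p_2 = 2*21 + 5 = 47, q_2 = 2*4 + 1 = 9.

5/1, 21/4, 47/9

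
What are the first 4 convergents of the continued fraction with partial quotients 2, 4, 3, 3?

Using the convergent recurrence p_i = a_i*p_{i-1} + p_{i-2}, q_i = a_i*q_{i-1} + q_{i-2} with p_{-2}=0, p_{-1}=1, q_{-2}=1, q_{-1}=0:
  i=0: a_0=2, p_0 = 2*1 + 0 = 2, q_0 = 2*0 + 1 = 1.
  i=1: a_1=4, p_1 = 4*2 + 1 = 9, q_1 = 4*1 + 0 = 4.
  i=2: a_2=3, p_2 = 3*9 + 2 = 29, q_2 = 3*4 + 1 = 13.
  i=3: a_3=3, p_3 = 3*29 + 9 = 96, q_3 = 3*13 + 4 = 43.

2/1, 9/4, 29/13, 96/43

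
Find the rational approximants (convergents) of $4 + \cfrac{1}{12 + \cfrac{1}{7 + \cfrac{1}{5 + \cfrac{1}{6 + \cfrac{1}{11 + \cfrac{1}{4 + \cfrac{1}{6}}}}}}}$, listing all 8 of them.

4/1, 49/12, 347/85, 1784/437, 11051/2707, 123345/30214, 504431/123563, 3149931/771592

Using the convergent recurrence p_i = a_i*p_{i-1} + p_{i-2}, q_i = a_i*q_{i-1} + q_{i-2} with p_{-2}=0, p_{-1}=1, q_{-2}=1, q_{-1}=0:
  i=0: a_0=4, p_0 = 4*1 + 0 = 4, q_0 = 4*0 + 1 = 1.
  i=1: a_1=12, p_1 = 12*4 + 1 = 49, q_1 = 12*1 + 0 = 12.
  i=2: a_2=7, p_2 = 7*49 + 4 = 347, q_2 = 7*12 + 1 = 85.
  i=3: a_3=5, p_3 = 5*347 + 49 = 1784, q_3 = 5*85 + 12 = 437.
  i=4: a_4=6, p_4 = 6*1784 + 347 = 11051, q_4 = 6*437 + 85 = 2707.
  i=5: a_5=11, p_5 = 11*11051 + 1784 = 123345, q_5 = 11*2707 + 437 = 30214.
  i=6: a_6=4, p_6 = 4*123345 + 11051 = 504431, q_6 = 4*30214 + 2707 = 123563.
  i=7: a_7=6, p_7 = 6*504431 + 123345 = 3149931, q_7 = 6*123563 + 30214 = 771592.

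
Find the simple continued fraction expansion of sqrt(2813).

[53; (26, 1, 1, 26, 106)]

Write x_i = (sqrt(2813) + m_i)/d_i with (m_0, d_0) = (0, 1). a_0 = floor(sqrt(2813)) = 53, since 53^2 = 2809 <= 2813 < 2916 = 54^2.
Iterate m_{i+1} = d_i*a_i - m_i, d_{i+1} = (2813 - m_{i+1}^2)/d_i, a_{i+1} = floor((a_0 + m_{i+1})/d_{i+1}):
  m_1 = 1*53 - 0 = 53, d_1 = (2813 - 53^2)/1 = 4/1 = 4, a_1 = floor((53 + 53)/4) = 26.
  m_2 = 4*26 - 53 = 51, d_2 = (2813 - 51^2)/4 = 212/4 = 53, a_2 = floor((53 + 51)/53) = 1.
  m_3 = 53*1 - 51 = 2, d_3 = (2813 - 2^2)/53 = 2809/53 = 53, a_3 = floor((53 + 2)/53) = 1.
  m_4 = 53*1 - 2 = 51, d_4 = (2813 - 51^2)/53 = 212/53 = 4, a_4 = floor((53 + 51)/4) = 26.
  m_5 = 4*26 - 51 = 53, d_5 = (2813 - 53^2)/4 = 4/4 = 1, a_5 = floor((53 + 53)/1) = 106.
  m_6 = 1*106 - 53 = 53, d_6 = (2813 - 53^2)/1 = 4/1 = 4: (m_6, d_6) = (m_1, d_1) = (53, 4), so from here the quotients repeat a_1, ..., a_5; the period length is 5.
Hence the expansion of sqrt(2813) is a_0 = 53 followed by the repeating block 26, 1, 1, 26, 106 (period 5).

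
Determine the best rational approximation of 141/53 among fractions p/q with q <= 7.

8/3

Expand x = 141/53 as a continued fraction with the Euclidean algorithm:
  141 = 2*53 + 35, so a_0 = 2.
  53 = 1*35 + 18, so a_1 = 1.
  35 = 1*18 + 17, so a_2 = 1.
  18 = 1*17 + 1, so a_3 = 1.
  17 = 17*1 + 0, so a_4 = 17.
so x = [2; 1, 1, 1, 17].
Convergents (p_i = a_i*p_{i-1} + p_{i-2}, q_i = a_i*q_{i-1} + q_{i-2} with p_{-2}=0, p_{-1}=1, q_{-2}=1, q_{-1}=0), until the denominator exceeds 7:
  i=0: a_0=2, p_0 = 2*1 + 0 = 2, q_0 = 2*0 + 1 = 1.
  i=1: a_1=1, p_1 = 1*2 + 1 = 3, q_1 = 1*1 + 0 = 1.
  i=2: a_2=1, p_2 = 1*3 + 2 = 5, q_2 = 1*1 + 1 = 2.
  i=3: a_3=1, p_3 = 1*5 + 3 = 8, q_3 = 1*2 + 1 = 3.
  i=4: a_4=17, p_4 = 17*8 + 5 = 141, q_4 = 17*3 + 2 = 53.
q_4 = 53 > 7, so the last convergent with denominator <= 7 is p_3/q_3 = 8/3.
The closest fraction with denominator <= 7 is either p_3/q_3 or the intermediate fraction (k*p_3 + p_2)/(k*q_3 + q_2) with the largest k >= 1 whose denominator stays <= 7; these approach x as k grows, and every other convergent or intermediate fraction in range is farther away.
Largest k: floor((7 - q_2)/q_3) = floor((7 - 2)/3) = 1.
That gives (1*8 + 5)/(1*3 + 2) = 13/5.
Compare the errors: |x - 8/3| = |141*3 - 8*53|/(53*3) = 1/159, and |x - 13/5| = |141*5 - 13*53|/(53*5) = 16/265.
Cross-multiplying, 1*265 = 265 < 2544 = 16*159, so 1/159 is smaller: the convergent 8/3 is closer to x than 13/5.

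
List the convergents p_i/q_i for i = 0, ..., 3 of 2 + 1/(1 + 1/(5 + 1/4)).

2/1, 3/1, 17/6, 71/25

Using the convergent recurrence p_i = a_i*p_{i-1} + p_{i-2}, q_i = a_i*q_{i-1} + q_{i-2} with p_{-2}=0, p_{-1}=1, q_{-2}=1, q_{-1}=0:
  i=0: a_0=2, p_0 = 2*1 + 0 = 2, q_0 = 2*0 + 1 = 1.
  i=1: a_1=1, p_1 = 1*2 + 1 = 3, q_1 = 1*1 + 0 = 1.
  i=2: a_2=5, p_2 = 5*3 + 2 = 17, q_2 = 5*1 + 1 = 6.
  i=3: a_3=4, p_3 = 4*17 + 3 = 71, q_3 = 4*6 + 1 = 25.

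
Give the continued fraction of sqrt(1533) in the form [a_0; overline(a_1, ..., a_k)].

Write x_i = (sqrt(1533) + m_i)/d_i with (m_0, d_0) = (0, 1). a_0 = floor(sqrt(1533)) = 39, since 39^2 = 1521 <= 1533 < 1600 = 40^2.
Iterate m_{i+1} = d_i*a_i - m_i, d_{i+1} = (1533 - m_{i+1}^2)/d_i, a_{i+1} = floor((a_0 + m_{i+1})/d_{i+1}):
  m_1 = 1*39 - 0 = 39, d_1 = (1533 - 39^2)/1 = 12/1 = 12, a_1 = floor((39 + 39)/12) = 6.
  m_2 = 12*6 - 39 = 33, d_2 = (1533 - 33^2)/12 = 444/12 = 37, a_2 = floor((39 + 33)/37) = 1.
  m_3 = 37*1 - 33 = 4, d_3 = (1533 - 4^2)/37 = 1517/37 = 41, a_3 = floor((39 + 4)/41) = 1.
  m_4 = 41*1 - 4 = 37, d_4 = (1533 - 37^2)/41 = 164/41 = 4, a_4 = floor((39 + 37)/4) = 19.
  m_5 = 4*19 - 37 = 39, d_5 = (1533 - 39^2)/4 = 12/4 = 3, a_5 = floor((39 + 39)/3) = 26.
  m_6 = 3*26 - 39 = 39, d_6 = (1533 - 39^2)/3 = 12/3 = 4, a_6 = floor((39 + 39)/4) = 19.
  m_7 = 4*19 - 39 = 37, d_7 = (1533 - 37^2)/4 = 164/4 = 41, a_7 = floor((39 + 37)/41) = 1.
  m_8 = 41*1 - 37 = 4, d_8 = (1533 - 4^2)/41 = 1517/41 = 37, a_8 = floor((39 + 4)/37) = 1.
  m_9 = 37*1 - 4 = 33, d_9 = (1533 - 33^2)/37 = 444/37 = 12, a_9 = floor((39 + 33)/12) = 6.
  m_10 = 12*6 - 33 = 39, d_10 = (1533 - 39^2)/12 = 12/12 = 1, a_10 = floor((39 + 39)/1) = 78.
  m_11 = 1*78 - 39 = 39, d_11 = (1533 - 39^2)/1 = 12/1 = 12: (m_11, d_11) = (m_1, d_1) = (39, 12), so from here the quotients repeat a_1, ..., a_10; the period length is 10.
Hence the expansion of sqrt(1533) is a_0 = 39 followed by the repeating block 6, 1, 1, 19, 26, 19, 1, 1, 6, 78 (period 10).

[39; overline(6, 1, 1, 19, 26, 19, 1, 1, 6, 78)]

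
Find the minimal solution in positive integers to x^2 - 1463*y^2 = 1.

(x, y) = (153, 4)

First expand sqrt(1463) as a continued fraction. With x_i = (sqrt(1463) + m_i)/d_i and (m_0, d_0) = (0, 1): a_0 = floor(sqrt(1463)) = 38, since 38^2 = 1444 <= 1463 < 1521 = 39^2.
Iterate m_{i+1} = d_i*a_i - m_i, d_{i+1} = (1463 - m_{i+1}^2)/d_i, a_{i+1} = floor((a_0 + m_{i+1})/d_{i+1}):
  m_1 = 1*38 - 0 = 38, d_1 = (1463 - 38^2)/1 = 19/1 = 19, a_1 = floor((38 + 38)/19) = 4.
  m_2 = 19*4 - 38 = 38, d_2 = (1463 - 38^2)/19 = 19/19 = 1, a_2 = floor((38 + 38)/1) = 76.
  m_3 = 1*76 - 38 = 38, d_3 = (1463 - 38^2)/1 = 19/1 = 19: (m_3, d_3) = (m_1, d_1) = (38, 19), so from here the quotients repeat a_1, a_2; the period length is 2.
So sqrt(1463) = [38; (4, 76)] with period length k = 2.
k is even, so the fundamental solution of x^2 - 1463y^2 = 1 is (p_{k-1}, q_{k-1}) = (p_1, q_1); compute convergents through index 1.
Convergents (p_i = a_i*p_{i-1} + p_{i-2}, q_i = a_i*q_{i-1} + q_{i-2} with p_{-2}=0, p_{-1}=1, q_{-2}=1, q_{-1}=0):
  i=0: a_0=38, p_0 = 38*1 + 0 = 38, q_0 = 38*0 + 1 = 1.
  i=1: a_1=4, p_1 = 4*38 + 1 = 153, q_1 = 4*1 + 0 = 4.
Check: 153^2 - 1463*4^2 = 23409 - 23408 = 1, so (x, y) = (153, 4) solves the equation, and by the theorem it is the least positive solution.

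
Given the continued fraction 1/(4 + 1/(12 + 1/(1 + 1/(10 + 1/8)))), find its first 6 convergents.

Using the convergent recurrence p_i = a_i*p_{i-1} + p_{i-2}, q_i = a_i*q_{i-1} + q_{i-2} with p_{-2}=0, p_{-1}=1, q_{-2}=1, q_{-1}=0:
  i=0: a_0=0, p_0 = 0*1 + 0 = 0, q_0 = 0*0 + 1 = 1.
  i=1: a_1=4, p_1 = 4*0 + 1 = 1, q_1 = 4*1 + 0 = 4.
  i=2: a_2=12, p_2 = 12*1 + 0 = 12, q_2 = 12*4 + 1 = 49.
  i=3: a_3=1, p_3 = 1*12 + 1 = 13, q_3 = 1*49 + 4 = 53.
  i=4: a_4=10, p_4 = 10*13 + 12 = 142, q_4 = 10*53 + 49 = 579.
  i=5: a_5=8, p_5 = 8*142 + 13 = 1149, q_5 = 8*579 + 53 = 4685.

0/1, 1/4, 12/49, 13/53, 142/579, 1149/4685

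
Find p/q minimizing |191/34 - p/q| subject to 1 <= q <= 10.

Expand x = 191/34 as a continued fraction with the Euclidean algorithm:
  191 = 5*34 + 21, so a_0 = 5.
  34 = 1*21 + 13, so a_1 = 1.
  21 = 1*13 + 8, so a_2 = 1.
  13 = 1*8 + 5, so a_3 = 1.
  8 = 1*5 + 3, so a_4 = 1.
  5 = 1*3 + 2, so a_5 = 1.
  3 = 1*2 + 1, so a_6 = 1.
  2 = 2*1 + 0, so a_7 = 2.
so x = [5; 1, 1, 1, 1, 1, 1, 2].
Convergents (p_i = a_i*p_{i-1} + p_{i-2}, q_i = a_i*q_{i-1} + q_{i-2} with p_{-2}=0, p_{-1}=1, q_{-2}=1, q_{-1}=0), until the denominator exceeds 10:
  i=0: a_0=5, p_0 = 5*1 + 0 = 5, q_0 = 5*0 + 1 = 1.
  i=1: a_1=1, p_1 = 1*5 + 1 = 6, q_1 = 1*1 + 0 = 1.
  i=2: a_2=1, p_2 = 1*6 + 5 = 11, q_2 = 1*1 + 1 = 2.
  i=3: a_3=1, p_3 = 1*11 + 6 = 17, q_3 = 1*2 + 1 = 3.
  i=4: a_4=1, p_4 = 1*17 + 11 = 28, q_4 = 1*3 + 2 = 5.
  i=5: a_5=1, p_5 = 1*28 + 17 = 45, q_5 = 1*5 + 3 = 8.
  i=6: a_6=1, p_6 = 1*45 + 28 = 73, q_6 = 1*8 + 5 = 13.
q_6 = 13 > 10, so the last convergent with denominator <= 10 is p_5/q_5 = 45/8.
The closest fraction with denominator <= 10 is either p_5/q_5 or the intermediate fraction (k*p_5 + p_4)/(k*q_5 + q_4) with the largest k >= 1 whose denominator stays <= 10; these approach x as k grows, and every other convergent or intermediate fraction in range is farther away.
Largest k: floor((10 - q_4)/q_5) = floor((10 - 5)/8) = 0.
Since k = 0, no intermediate fraction beyond p_5/q_5 has denominator <= 10, so the convergent 45/8 is the closest (its error is |191*8 - 45*34|/(34*8) = 2/272).

45/8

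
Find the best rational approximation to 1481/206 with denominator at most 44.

Expand x = 1481/206 as a continued fraction with the Euclidean algorithm:
  1481 = 7*206 + 39, so a_0 = 7.
  206 = 5*39 + 11, so a_1 = 5.
  39 = 3*11 + 6, so a_2 = 3.
  11 = 1*6 + 5, so a_3 = 1.
  6 = 1*5 + 1, so a_4 = 1.
  5 = 5*1 + 0, so a_5 = 5.
so x = [7; 5, 3, 1, 1, 5].
Convergents (p_i = a_i*p_{i-1} + p_{i-2}, q_i = a_i*q_{i-1} + q_{i-2} with p_{-2}=0, p_{-1}=1, q_{-2}=1, q_{-1}=0), until the denominator exceeds 44:
  i=0: a_0=7, p_0 = 7*1 + 0 = 7, q_0 = 7*0 + 1 = 1.
  i=1: a_1=5, p_1 = 5*7 + 1 = 36, q_1 = 5*1 + 0 = 5.
  i=2: a_2=3, p_2 = 3*36 + 7 = 115, q_2 = 3*5 + 1 = 16.
  i=3: a_3=1, p_3 = 1*115 + 36 = 151, q_3 = 1*16 + 5 = 21.
  i=4: a_4=1, p_4 = 1*151 + 115 = 266, q_4 = 1*21 + 16 = 37.
  i=5: a_5=5, p_5 = 5*266 + 151 = 1481, q_5 = 5*37 + 21 = 206.
q_5 = 206 > 44, so the last convergent with denominator <= 44 is p_4/q_4 = 266/37.
The closest fraction with denominator <= 44 is either p_4/q_4 or the intermediate fraction (k*p_4 + p_3)/(k*q_4 + q_3) with the largest k >= 1 whose denominator stays <= 44; these approach x as k grows, and every other convergent or intermediate fraction in range is farther away.
Largest k: floor((44 - q_3)/q_4) = floor((44 - 21)/37) = 0.
Since k = 0, no intermediate fraction beyond p_4/q_4 has denominator <= 44, so the convergent 266/37 is the closest (its error is |1481*37 - 266*206|/(206*37) = 1/7622).

266/37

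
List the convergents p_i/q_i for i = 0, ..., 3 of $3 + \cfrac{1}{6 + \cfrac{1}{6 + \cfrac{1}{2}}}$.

Using the convergent recurrence p_i = a_i*p_{i-1} + p_{i-2}, q_i = a_i*q_{i-1} + q_{i-2} with p_{-2}=0, p_{-1}=1, q_{-2}=1, q_{-1}=0:
  i=0: a_0=3, p_0 = 3*1 + 0 = 3, q_0 = 3*0 + 1 = 1.
  i=1: a_1=6, p_1 = 6*3 + 1 = 19, q_1 = 6*1 + 0 = 6.
  i=2: a_2=6, p_2 = 6*19 + 3 = 117, q_2 = 6*6 + 1 = 37.
  i=3: a_3=2, p_3 = 2*117 + 19 = 253, q_3 = 2*37 + 6 = 80.

3/1, 19/6, 117/37, 253/80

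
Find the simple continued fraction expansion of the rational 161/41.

[3; 1, 12, 1, 2]

Run the Euclidean algorithm on 161 and 41; the successive quotients are the partial quotients a_0, a_1, ... (each step inverts the fractional part left over by the previous one):
  161 = 3*41 + 38, so a_0 = 3.
  41 = 1*38 + 3, so a_1 = 1.
  38 = 12*3 + 2, so a_2 = 12.
  3 = 1*2 + 1, so a_3 = 1.
  2 = 2*1 + 0, so a_4 = 2.
The remainder reaches 0 after 5 divisions, so the expansion has 5 partial quotients, read off in order.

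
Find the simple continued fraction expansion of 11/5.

[2; 5]

Run the Euclidean algorithm on 11 and 5; the successive quotients are the partial quotients a_0, a_1, ... (each step inverts the fractional part left over by the previous one):
  11 = 2*5 + 1, so a_0 = 2.
  5 = 5*1 + 0, so a_1 = 5.
The remainder reaches 0 after 2 divisions, so the expansion has 2 partial quotients, read off in order.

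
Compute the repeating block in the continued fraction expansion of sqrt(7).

Write x_i = (sqrt(7) + m_i)/d_i with (m_0, d_0) = (0, 1). a_0 = floor(sqrt(7)) = 2, since 2^2 = 4 <= 7 < 9 = 3^2.
Iterate m_{i+1} = d_i*a_i - m_i, d_{i+1} = (7 - m_{i+1}^2)/d_i, a_{i+1} = floor((a_0 + m_{i+1})/d_{i+1}):
  m_1 = 1*2 - 0 = 2, d_1 = (7 - 2^2)/1 = 3/1 = 3, a_1 = floor((2 + 2)/3) = 1.
  m_2 = 3*1 - 2 = 1, d_2 = (7 - 1^2)/3 = 6/3 = 2, a_2 = floor((2 + 1)/2) = 1.
  m_3 = 2*1 - 1 = 1, d_3 = (7 - 1^2)/2 = 6/2 = 3, a_3 = floor((2 + 1)/3) = 1.
  m_4 = 3*1 - 1 = 2, d_4 = (7 - 2^2)/3 = 3/3 = 1, a_4 = floor((2 + 2)/1) = 4.
  m_5 = 1*4 - 2 = 2, d_5 = (7 - 2^2)/1 = 3/1 = 3: (m_5, d_5) = (m_1, d_1) = (2, 3), so from here the quotients repeat a_1, ..., a_4; the period length is 4.
Hence the expansion of sqrt(7) is a_0 = 2 followed by the repeating block 1, 1, 1, 4 (period 4).

[2; (1, 1, 1, 4)]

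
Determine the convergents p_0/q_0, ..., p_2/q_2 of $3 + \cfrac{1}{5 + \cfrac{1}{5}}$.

Using the convergent recurrence p_i = a_i*p_{i-1} + p_{i-2}, q_i = a_i*q_{i-1} + q_{i-2} with p_{-2}=0, p_{-1}=1, q_{-2}=1, q_{-1}=0:
  i=0: a_0=3, p_0 = 3*1 + 0 = 3, q_0 = 3*0 + 1 = 1.
  i=1: a_1=5, p_1 = 5*3 + 1 = 16, q_1 = 5*1 + 0 = 5.
  i=2: a_2=5, p_2 = 5*16 + 3 = 83, q_2 = 5*5 + 1 = 26.

3/1, 16/5, 83/26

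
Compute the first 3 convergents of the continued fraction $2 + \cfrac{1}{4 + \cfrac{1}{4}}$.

Using the convergent recurrence p_i = a_i*p_{i-1} + p_{i-2}, q_i = a_i*q_{i-1} + q_{i-2} with p_{-2}=0, p_{-1}=1, q_{-2}=1, q_{-1}=0:
  i=0: a_0=2, p_0 = 2*1 + 0 = 2, q_0 = 2*0 + 1 = 1.
  i=1: a_1=4, p_1 = 4*2 + 1 = 9, q_1 = 4*1 + 0 = 4.
  i=2: a_2=4, p_2 = 4*9 + 2 = 38, q_2 = 4*4 + 1 = 17.

2/1, 9/4, 38/17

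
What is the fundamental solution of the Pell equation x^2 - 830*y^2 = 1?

First expand sqrt(830) as a continued fraction. With x_i = (sqrt(830) + m_i)/d_i and (m_0, d_0) = (0, 1): a_0 = floor(sqrt(830)) = 28, since 28^2 = 784 <= 830 < 841 = 29^2.
Iterate m_{i+1} = d_i*a_i - m_i, d_{i+1} = (830 - m_{i+1}^2)/d_i, a_{i+1} = floor((a_0 + m_{i+1})/d_{i+1}):
  m_1 = 1*28 - 0 = 28, d_1 = (830 - 28^2)/1 = 46/1 = 46, a_1 = floor((28 + 28)/46) = 1.
  m_2 = 46*1 - 28 = 18, d_2 = (830 - 18^2)/46 = 506/46 = 11, a_2 = floor((28 + 18)/11) = 4.
  m_3 = 11*4 - 18 = 26, d_3 = (830 - 26^2)/11 = 154/11 = 14, a_3 = floor((28 + 26)/14) = 3.
  m_4 = 14*3 - 26 = 16, d_4 = (830 - 16^2)/14 = 574/14 = 41, a_4 = floor((28 + 16)/41) = 1.
  m_5 = 41*1 - 16 = 25, d_5 = (830 - 25^2)/41 = 205/41 = 5, a_5 = floor((28 + 25)/5) = 10.
  m_6 = 5*10 - 25 = 25, d_6 = (830 - 25^2)/5 = 205/5 = 41, a_6 = floor((28 + 25)/41) = 1.
  m_7 = 41*1 - 25 = 16, d_7 = (830 - 16^2)/41 = 574/41 = 14, a_7 = floor((28 + 16)/14) = 3.
  m_8 = 14*3 - 16 = 26, d_8 = (830 - 26^2)/14 = 154/14 = 11, a_8 = floor((28 + 26)/11) = 4.
  m_9 = 11*4 - 26 = 18, d_9 = (830 - 18^2)/11 = 506/11 = 46, a_9 = floor((28 + 18)/46) = 1.
  m_10 = 46*1 - 18 = 28, d_10 = (830 - 28^2)/46 = 46/46 = 1, a_10 = floor((28 + 28)/1) = 56.
  m_11 = 1*56 - 28 = 28, d_11 = (830 - 28^2)/1 = 46/1 = 46: (m_11, d_11) = (m_1, d_1) = (28, 46), so from here the quotients repeat a_1, ..., a_10; the period length is 10.
So sqrt(830) = [28; (1, 4, 3, 1, 10, 1, 3, 4, 1, 56)] with period length k = 10.
k is even, so the fundamental solution of x^2 - 830y^2 = 1 is (p_{k-1}, q_{k-1}) = (p_9, q_9); compute convergents through index 9.
Convergents (p_i = a_i*p_{i-1} + p_{i-2}, q_i = a_i*q_{i-1} + q_{i-2} with p_{-2}=0, p_{-1}=1, q_{-2}=1, q_{-1}=0):
  i=0: a_0=28, p_0 = 28*1 + 0 = 28, q_0 = 28*0 + 1 = 1.
  i=1: a_1=1, p_1 = 1*28 + 1 = 29, q_1 = 1*1 + 0 = 1.
  i=2: a_2=4, p_2 = 4*29 + 28 = 144, q_2 = 4*1 + 1 = 5.
  i=3: a_3=3, p_3 = 3*144 + 29 = 461, q_3 = 3*5 + 1 = 16.
  i=4: a_4=1, p_4 = 1*461 + 144 = 605, q_4 = 1*16 + 5 = 21.
  i=5: a_5=10, p_5 = 10*605 + 461 = 6511, q_5 = 10*21 + 16 = 226.
  i=6: a_6=1, p_6 = 1*6511 + 605 = 7116, q_6 = 1*226 + 21 = 247.
  i=7: a_7=3, p_7 = 3*7116 + 6511 = 27859, q_7 = 3*247 + 226 = 967.
  i=8: a_8=4, p_8 = 4*27859 + 7116 = 118552, q_8 = 4*967 + 247 = 4115.
  i=9: a_9=1, p_9 = 1*118552 + 27859 = 146411, q_9 = 1*4115 + 967 = 5082.
Check: 146411^2 - 830*5082^2 = 21436180921 - 21436180920 = 1, so (x, y) = (146411, 5082) solves the equation, and by the theorem it is the least positive solution.

(x, y) = (146411, 5082)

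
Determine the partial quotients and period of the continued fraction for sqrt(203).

[14; (4, 28)]

Write x_i = (sqrt(203) + m_i)/d_i with (m_0, d_0) = (0, 1). a_0 = floor(sqrt(203)) = 14, since 14^2 = 196 <= 203 < 225 = 15^2.
Iterate m_{i+1} = d_i*a_i - m_i, d_{i+1} = (203 - m_{i+1}^2)/d_i, a_{i+1} = floor((a_0 + m_{i+1})/d_{i+1}):
  m_1 = 1*14 - 0 = 14, d_1 = (203 - 14^2)/1 = 7/1 = 7, a_1 = floor((14 + 14)/7) = 4.
  m_2 = 7*4 - 14 = 14, d_2 = (203 - 14^2)/7 = 7/7 = 1, a_2 = floor((14 + 14)/1) = 28.
  m_3 = 1*28 - 14 = 14, d_3 = (203 - 14^2)/1 = 7/1 = 7: (m_3, d_3) = (m_1, d_1) = (14, 7), so from here the quotients repeat a_1, a_2; the period length is 2.
Hence the expansion of sqrt(203) is a_0 = 14 followed by the repeating block 4, 28 (period 2).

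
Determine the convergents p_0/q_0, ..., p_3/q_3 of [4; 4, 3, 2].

4/1, 17/4, 55/13, 127/30

Using the convergent recurrence p_i = a_i*p_{i-1} + p_{i-2}, q_i = a_i*q_{i-1} + q_{i-2} with p_{-2}=0, p_{-1}=1, q_{-2}=1, q_{-1}=0:
  i=0: a_0=4, p_0 = 4*1 + 0 = 4, q_0 = 4*0 + 1 = 1.
  i=1: a_1=4, p_1 = 4*4 + 1 = 17, q_1 = 4*1 + 0 = 4.
  i=2: a_2=3, p_2 = 3*17 + 4 = 55, q_2 = 3*4 + 1 = 13.
  i=3: a_3=2, p_3 = 2*55 + 17 = 127, q_3 = 2*13 + 4 = 30.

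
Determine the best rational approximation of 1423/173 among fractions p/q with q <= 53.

Expand x = 1423/173 as a continued fraction with the Euclidean algorithm:
  1423 = 8*173 + 39, so a_0 = 8.
  173 = 4*39 + 17, so a_1 = 4.
  39 = 2*17 + 5, so a_2 = 2.
  17 = 3*5 + 2, so a_3 = 3.
  5 = 2*2 + 1, so a_4 = 2.
  2 = 2*1 + 0, so a_5 = 2.
so x = [8; 4, 2, 3, 2, 2].
Convergents (p_i = a_i*p_{i-1} + p_{i-2}, q_i = a_i*q_{i-1} + q_{i-2} with p_{-2}=0, p_{-1}=1, q_{-2}=1, q_{-1}=0), until the denominator exceeds 53:
  i=0: a_0=8, p_0 = 8*1 + 0 = 8, q_0 = 8*0 + 1 = 1.
  i=1: a_1=4, p_1 = 4*8 + 1 = 33, q_1 = 4*1 + 0 = 4.
  i=2: a_2=2, p_2 = 2*33 + 8 = 74, q_2 = 2*4 + 1 = 9.
  i=3: a_3=3, p_3 = 3*74 + 33 = 255, q_3 = 3*9 + 4 = 31.
  i=4: a_4=2, p_4 = 2*255 + 74 = 584, q_4 = 2*31 + 9 = 71.
q_4 = 71 > 53, so the last convergent with denominator <= 53 is p_3/q_3 = 255/31.
The closest fraction with denominator <= 53 is either p_3/q_3 or the intermediate fraction (k*p_3 + p_2)/(k*q_3 + q_2) with the largest k >= 1 whose denominator stays <= 53; these approach x as k grows, and every other convergent or intermediate fraction in range is farther away.
Largest k: floor((53 - q_2)/q_3) = floor((53 - 9)/31) = 1.
That gives (1*255 + 74)/(1*31 + 9) = 329/40.
Compare the errors: |x - 255/31| = |1423*31 - 255*173|/(173*31) = 2/5363, and |x - 329/40| = |1423*40 - 329*173|/(173*40) = 3/6920.
Cross-multiplying, 2*6920 = 13840 < 16089 = 3*5363, so 2/5363 is smaller: the convergent 255/31 is closer to x than 329/40.

255/31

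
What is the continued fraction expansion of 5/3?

[1; 1, 2]

Run the Euclidean algorithm on 5 and 3; the successive quotients are the partial quotients a_0, a_1, ... (each step inverts the fractional part left over by the previous one):
  5 = 1*3 + 2, so a_0 = 1.
  3 = 1*2 + 1, so a_1 = 1.
  2 = 2*1 + 0, so a_2 = 2.
The remainder reaches 0 after 3 divisions, so the expansion has 3 partial quotients, read off in order.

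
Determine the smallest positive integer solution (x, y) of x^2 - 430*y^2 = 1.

(x, y) = (2862251, 138030)

First expand sqrt(430) as a continued fraction. With x_i = (sqrt(430) + m_i)/d_i and (m_0, d_0) = (0, 1): a_0 = floor(sqrt(430)) = 20, since 20^2 = 400 <= 430 < 441 = 21^2.
Iterate m_{i+1} = d_i*a_i - m_i, d_{i+1} = (430 - m_{i+1}^2)/d_i, a_{i+1} = floor((a_0 + m_{i+1})/d_{i+1}):
  m_1 = 1*20 - 0 = 20, d_1 = (430 - 20^2)/1 = 30/1 = 30, a_1 = floor((20 + 20)/30) = 1.
  m_2 = 30*1 - 20 = 10, d_2 = (430 - 10^2)/30 = 330/30 = 11, a_2 = floor((20 + 10)/11) = 2.
  m_3 = 11*2 - 10 = 12, d_3 = (430 - 12^2)/11 = 286/11 = 26, a_3 = floor((20 + 12)/26) = 1.
  m_4 = 26*1 - 12 = 14, d_4 = (430 - 14^2)/26 = 234/26 = 9, a_4 = floor((20 + 14)/9) = 3.
  m_5 = 9*3 - 14 = 13, d_5 = (430 - 13^2)/9 = 261/9 = 29, a_5 = floor((20 + 13)/29) = 1.
  m_6 = 29*1 - 13 = 16, d_6 = (430 - 16^2)/29 = 174/29 = 6, a_6 = floor((20 + 16)/6) = 6.
  m_7 = 6*6 - 16 = 20, d_7 = (430 - 20^2)/6 = 30/6 = 5, a_7 = floor((20 + 20)/5) = 8.
  m_8 = 5*8 - 20 = 20, d_8 = (430 - 20^2)/5 = 30/5 = 6, a_8 = floor((20 + 20)/6) = 6.
  m_9 = 6*6 - 20 = 16, d_9 = (430 - 16^2)/6 = 174/6 = 29, a_9 = floor((20 + 16)/29) = 1.
  m_10 = 29*1 - 16 = 13, d_10 = (430 - 13^2)/29 = 261/29 = 9, a_10 = floor((20 + 13)/9) = 3.
  m_11 = 9*3 - 13 = 14, d_11 = (430 - 14^2)/9 = 234/9 = 26, a_11 = floor((20 + 14)/26) = 1.
  m_12 = 26*1 - 14 = 12, d_12 = (430 - 12^2)/26 = 286/26 = 11, a_12 = floor((20 + 12)/11) = 2.
  m_13 = 11*2 - 12 = 10, d_13 = (430 - 10^2)/11 = 330/11 = 30, a_13 = floor((20 + 10)/30) = 1.
  m_14 = 30*1 - 10 = 20, d_14 = (430 - 20^2)/30 = 30/30 = 1, a_14 = floor((20 + 20)/1) = 40.
  m_15 = 1*40 - 20 = 20, d_15 = (430 - 20^2)/1 = 30/1 = 30: (m_15, d_15) = (m_1, d_1) = (20, 30), so from here the quotients repeat a_1, ..., a_14; the period length is 14.
So sqrt(430) = [20; (1, 2, 1, 3, 1, 6, 8, 6, 1, 3, 1, 2, 1, 40)] with period length k = 14.
k is even, so the fundamental solution of x^2 - 430y^2 = 1 is (p_{k-1}, q_{k-1}) = (p_13, q_13); compute convergents through index 13.
Convergents (p_i = a_i*p_{i-1} + p_{i-2}, q_i = a_i*q_{i-1} + q_{i-2} with p_{-2}=0, p_{-1}=1, q_{-2}=1, q_{-1}=0):
  i=0: a_0=20, p_0 = 20*1 + 0 = 20, q_0 = 20*0 + 1 = 1.
  i=1: a_1=1, p_1 = 1*20 + 1 = 21, q_1 = 1*1 + 0 = 1.
  i=2: a_2=2, p_2 = 2*21 + 20 = 62, q_2 = 2*1 + 1 = 3.
  i=3: a_3=1, p_3 = 1*62 + 21 = 83, q_3 = 1*3 + 1 = 4.
  i=4: a_4=3, p_4 = 3*83 + 62 = 311, q_4 = 3*4 + 3 = 15.
  i=5: a_5=1, p_5 = 1*311 + 83 = 394, q_5 = 1*15 + 4 = 19.
  i=6: a_6=6, p_6 = 6*394 + 311 = 2675, q_6 = 6*19 + 15 = 129.
  i=7: a_7=8, p_7 = 8*2675 + 394 = 21794, q_7 = 8*129 + 19 = 1051.
  i=8: a_8=6, p_8 = 6*21794 + 2675 = 133439, q_8 = 6*1051 + 129 = 6435.
  i=9: a_9=1, p_9 = 1*133439 + 21794 = 155233, q_9 = 1*6435 + 1051 = 7486.
  i=10: a_10=3, p_10 = 3*155233 + 133439 = 599138, q_10 = 3*7486 + 6435 = 28893.
  i=11: a_11=1, p_11 = 1*599138 + 155233 = 754371, q_11 = 1*28893 + 7486 = 36379.
  i=12: a_12=2, p_12 = 2*754371 + 599138 = 2107880, q_12 = 2*36379 + 28893 = 101651.
  i=13: a_13=1, p_13 = 1*2107880 + 754371 = 2862251, q_13 = 1*101651 + 36379 = 138030.
Check: 2862251^2 - 430*138030^2 = 8192480787001 - 8192480787000 = 1, so (x, y) = (2862251, 138030) solves the equation, and by the theorem it is the least positive solution.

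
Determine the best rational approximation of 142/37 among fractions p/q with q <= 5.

19/5

Expand x = 142/37 as a continued fraction with the Euclidean algorithm:
  142 = 3*37 + 31, so a_0 = 3.
  37 = 1*31 + 6, so a_1 = 1.
  31 = 5*6 + 1, so a_2 = 5.
  6 = 6*1 + 0, so a_3 = 6.
so x = [3; 1, 5, 6].
Convergents (p_i = a_i*p_{i-1} + p_{i-2}, q_i = a_i*q_{i-1} + q_{i-2} with p_{-2}=0, p_{-1}=1, q_{-2}=1, q_{-1}=0), until the denominator exceeds 5:
  i=0: a_0=3, p_0 = 3*1 + 0 = 3, q_0 = 3*0 + 1 = 1.
  i=1: a_1=1, p_1 = 1*3 + 1 = 4, q_1 = 1*1 + 0 = 1.
  i=2: a_2=5, p_2 = 5*4 + 3 = 23, q_2 = 5*1 + 1 = 6.
q_2 = 6 > 5, so the last convergent with denominator <= 5 is p_1/q_1 = 4/1.
The closest fraction with denominator <= 5 is either p_1/q_1 or the intermediate fraction (k*p_1 + p_0)/(k*q_1 + q_0) with the largest k >= 1 whose denominator stays <= 5; these approach x as k grows, and every other convergent or intermediate fraction in range is farther away.
Largest k: floor((5 - q_0)/q_1) = floor((5 - 1)/1) = 4.
That gives (4*4 + 3)/(4*1 + 1) = 19/5.
Compare the errors: |x - 4/1| = |142*1 - 4*37|/(37*1) = 6/37, and |x - 19/5| = |142*5 - 19*37|/(37*5) = 7/185.
Cross-multiplying, 7*37 = 259 < 1110 = 6*185, so 7/185 is smaller: the intermediate fraction 19/5 is closer to x than 4/1.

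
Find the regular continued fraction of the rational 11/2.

Run the Euclidean algorithm on 11 and 2; the successive quotients are the partial quotients a_0, a_1, ... (each step inverts the fractional part left over by the previous one):
  11 = 5*2 + 1, so a_0 = 5.
  2 = 2*1 + 0, so a_1 = 2.
The remainder reaches 0 after 2 divisions, so the expansion has 2 partial quotients, read off in order.

[5; 2]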